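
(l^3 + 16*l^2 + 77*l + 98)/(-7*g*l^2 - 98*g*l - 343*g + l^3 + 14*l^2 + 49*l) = (-l - 2)/(7*g - l)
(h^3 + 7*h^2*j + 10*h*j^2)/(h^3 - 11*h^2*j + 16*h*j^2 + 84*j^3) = h*(h + 5*j)/(h^2 - 13*h*j + 42*j^2)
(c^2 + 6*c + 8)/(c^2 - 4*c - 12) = (c + 4)/(c - 6)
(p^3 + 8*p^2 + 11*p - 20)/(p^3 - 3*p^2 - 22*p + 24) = (p + 5)/(p - 6)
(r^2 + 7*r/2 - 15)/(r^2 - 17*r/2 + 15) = (r + 6)/(r - 6)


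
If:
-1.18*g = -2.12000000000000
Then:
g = 1.80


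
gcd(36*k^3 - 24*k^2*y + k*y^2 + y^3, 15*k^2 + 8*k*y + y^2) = 1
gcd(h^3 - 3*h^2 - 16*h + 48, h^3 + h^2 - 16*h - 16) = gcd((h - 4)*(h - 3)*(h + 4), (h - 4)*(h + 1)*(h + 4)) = h^2 - 16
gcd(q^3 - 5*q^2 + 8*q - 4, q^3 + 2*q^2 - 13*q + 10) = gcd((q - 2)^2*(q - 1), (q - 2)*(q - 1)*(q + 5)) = q^2 - 3*q + 2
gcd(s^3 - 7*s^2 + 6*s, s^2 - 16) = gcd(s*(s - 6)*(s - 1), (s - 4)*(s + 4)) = 1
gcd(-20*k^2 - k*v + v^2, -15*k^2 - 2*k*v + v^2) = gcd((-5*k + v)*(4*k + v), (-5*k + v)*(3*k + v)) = -5*k + v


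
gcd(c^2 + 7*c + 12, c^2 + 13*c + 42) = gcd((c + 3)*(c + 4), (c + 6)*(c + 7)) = 1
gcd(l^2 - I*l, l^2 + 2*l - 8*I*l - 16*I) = 1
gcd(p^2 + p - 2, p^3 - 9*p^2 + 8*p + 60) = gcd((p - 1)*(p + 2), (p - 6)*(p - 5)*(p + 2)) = p + 2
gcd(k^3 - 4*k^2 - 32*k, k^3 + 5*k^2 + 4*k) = k^2 + 4*k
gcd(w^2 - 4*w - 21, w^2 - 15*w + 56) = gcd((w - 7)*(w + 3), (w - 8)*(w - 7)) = w - 7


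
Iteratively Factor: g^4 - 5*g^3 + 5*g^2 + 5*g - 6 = (g - 2)*(g^3 - 3*g^2 - g + 3) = (g - 3)*(g - 2)*(g^2 - 1) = (g - 3)*(g - 2)*(g + 1)*(g - 1)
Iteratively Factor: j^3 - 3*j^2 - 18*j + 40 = (j + 4)*(j^2 - 7*j + 10) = (j - 5)*(j + 4)*(j - 2)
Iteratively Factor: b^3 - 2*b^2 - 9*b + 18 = (b - 3)*(b^2 + b - 6) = (b - 3)*(b - 2)*(b + 3)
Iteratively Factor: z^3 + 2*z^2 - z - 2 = (z + 2)*(z^2 - 1) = (z - 1)*(z + 2)*(z + 1)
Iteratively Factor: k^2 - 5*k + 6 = (k - 2)*(k - 3)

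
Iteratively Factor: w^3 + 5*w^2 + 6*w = (w + 2)*(w^2 + 3*w) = (w + 2)*(w + 3)*(w)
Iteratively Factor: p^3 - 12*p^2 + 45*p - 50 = (p - 2)*(p^2 - 10*p + 25) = (p - 5)*(p - 2)*(p - 5)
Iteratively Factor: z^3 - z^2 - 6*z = (z)*(z^2 - z - 6) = z*(z + 2)*(z - 3)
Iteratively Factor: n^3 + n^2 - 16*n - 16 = (n + 4)*(n^2 - 3*n - 4) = (n + 1)*(n + 4)*(n - 4)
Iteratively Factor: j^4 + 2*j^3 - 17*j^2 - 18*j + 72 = (j + 4)*(j^3 - 2*j^2 - 9*j + 18) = (j + 3)*(j + 4)*(j^2 - 5*j + 6) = (j - 3)*(j + 3)*(j + 4)*(j - 2)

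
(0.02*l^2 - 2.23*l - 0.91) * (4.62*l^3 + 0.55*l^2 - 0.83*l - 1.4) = 0.0924*l^5 - 10.2916*l^4 - 5.4473*l^3 + 1.3224*l^2 + 3.8773*l + 1.274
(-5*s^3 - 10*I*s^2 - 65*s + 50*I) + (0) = -5*s^3 - 10*I*s^2 - 65*s + 50*I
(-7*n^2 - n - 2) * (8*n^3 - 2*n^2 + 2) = -56*n^5 + 6*n^4 - 14*n^3 - 10*n^2 - 2*n - 4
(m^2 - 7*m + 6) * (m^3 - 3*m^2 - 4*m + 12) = m^5 - 10*m^4 + 23*m^3 + 22*m^2 - 108*m + 72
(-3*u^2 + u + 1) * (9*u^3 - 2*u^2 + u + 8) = -27*u^5 + 15*u^4 + 4*u^3 - 25*u^2 + 9*u + 8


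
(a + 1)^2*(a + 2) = a^3 + 4*a^2 + 5*a + 2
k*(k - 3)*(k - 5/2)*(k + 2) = k^4 - 7*k^3/2 - 7*k^2/2 + 15*k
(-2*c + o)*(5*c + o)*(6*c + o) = -60*c^3 + 8*c^2*o + 9*c*o^2 + o^3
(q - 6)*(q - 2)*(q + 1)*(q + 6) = q^4 - q^3 - 38*q^2 + 36*q + 72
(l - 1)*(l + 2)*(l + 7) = l^3 + 8*l^2 + 5*l - 14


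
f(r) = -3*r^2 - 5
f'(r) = -6*r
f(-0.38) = -5.43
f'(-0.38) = 2.28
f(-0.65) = -6.27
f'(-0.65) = 3.90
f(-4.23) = -58.68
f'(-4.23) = 25.38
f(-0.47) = -5.66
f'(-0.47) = 2.82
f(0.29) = -5.25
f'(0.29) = -1.74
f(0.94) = -7.65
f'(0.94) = -5.64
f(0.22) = -5.15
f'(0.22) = -1.32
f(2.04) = -17.48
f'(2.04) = -12.24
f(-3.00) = -32.00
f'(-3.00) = 18.00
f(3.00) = -32.00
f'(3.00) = -18.00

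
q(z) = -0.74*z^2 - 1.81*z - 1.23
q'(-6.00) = 7.07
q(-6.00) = -17.01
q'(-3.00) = 2.63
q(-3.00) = -2.46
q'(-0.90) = -0.48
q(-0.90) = -0.20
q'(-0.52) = -1.04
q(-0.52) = -0.49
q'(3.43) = -6.89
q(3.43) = -16.14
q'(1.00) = -3.29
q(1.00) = -3.78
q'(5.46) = -9.89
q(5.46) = -33.17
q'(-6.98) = 8.52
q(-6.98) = -24.65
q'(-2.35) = 1.67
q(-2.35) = -1.06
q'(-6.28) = 7.48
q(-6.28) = -19.05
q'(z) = -1.48*z - 1.81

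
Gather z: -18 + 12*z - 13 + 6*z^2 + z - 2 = 6*z^2 + 13*z - 33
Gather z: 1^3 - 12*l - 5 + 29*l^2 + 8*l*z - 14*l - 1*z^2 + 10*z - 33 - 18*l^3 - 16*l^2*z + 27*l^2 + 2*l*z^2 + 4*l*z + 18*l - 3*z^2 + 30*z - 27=-18*l^3 + 56*l^2 - 8*l + z^2*(2*l - 4) + z*(-16*l^2 + 12*l + 40) - 64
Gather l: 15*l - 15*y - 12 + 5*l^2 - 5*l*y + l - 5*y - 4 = 5*l^2 + l*(16 - 5*y) - 20*y - 16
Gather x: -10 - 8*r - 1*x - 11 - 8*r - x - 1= -16*r - 2*x - 22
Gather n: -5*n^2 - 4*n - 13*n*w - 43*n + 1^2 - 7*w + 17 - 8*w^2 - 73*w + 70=-5*n^2 + n*(-13*w - 47) - 8*w^2 - 80*w + 88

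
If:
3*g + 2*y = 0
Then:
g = -2*y/3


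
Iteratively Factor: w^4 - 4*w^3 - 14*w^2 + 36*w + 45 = (w + 1)*(w^3 - 5*w^2 - 9*w + 45) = (w - 3)*(w + 1)*(w^2 - 2*w - 15) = (w - 3)*(w + 1)*(w + 3)*(w - 5)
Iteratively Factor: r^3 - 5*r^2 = (r - 5)*(r^2) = r*(r - 5)*(r)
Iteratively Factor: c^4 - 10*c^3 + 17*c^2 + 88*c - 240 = (c + 3)*(c^3 - 13*c^2 + 56*c - 80) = (c - 4)*(c + 3)*(c^2 - 9*c + 20) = (c - 4)^2*(c + 3)*(c - 5)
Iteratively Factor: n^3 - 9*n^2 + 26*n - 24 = (n - 3)*(n^2 - 6*n + 8) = (n - 4)*(n - 3)*(n - 2)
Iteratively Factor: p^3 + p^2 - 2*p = (p - 1)*(p^2 + 2*p) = (p - 1)*(p + 2)*(p)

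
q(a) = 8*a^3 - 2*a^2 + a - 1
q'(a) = 24*a^2 - 4*a + 1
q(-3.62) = -410.33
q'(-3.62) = 329.99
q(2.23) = 80.00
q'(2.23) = 111.43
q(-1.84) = -59.45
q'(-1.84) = 89.61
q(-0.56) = -3.59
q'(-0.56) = 10.77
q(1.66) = 31.74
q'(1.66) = 60.49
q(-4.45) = -750.02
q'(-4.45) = 494.06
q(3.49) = 318.20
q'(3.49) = 279.36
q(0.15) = -0.87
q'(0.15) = 0.94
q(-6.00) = -1807.00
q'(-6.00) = 889.00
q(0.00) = -1.00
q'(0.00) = 1.00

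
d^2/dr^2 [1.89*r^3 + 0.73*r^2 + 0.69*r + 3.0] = 11.34*r + 1.46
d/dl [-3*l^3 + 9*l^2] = 9*l*(2 - l)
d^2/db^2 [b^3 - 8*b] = 6*b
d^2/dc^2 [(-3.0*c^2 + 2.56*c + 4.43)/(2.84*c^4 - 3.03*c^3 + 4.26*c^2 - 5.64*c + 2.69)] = (-145.1808*c^8 + 402.668832*c^7 + 379.648168*c^6 - 1393.414632*c^5 + 2358.206388*c^4 - 2070.953048*c^3 + 987.131712*c^2 - 597.99249*c + 214.564764)/(22.906304*c^12 - 73.316304*c^11 + 181.299636*c^10 - 384.236991*c^9 + 628.238814*c^8 - 868.600296*c^7 + 1054.484559*c^6 - 1063.062612*c^5 + 890.44908*c^4 - 632.968389*c^3 + 349.18083*c^2 - 122.434812*c + 19.465109)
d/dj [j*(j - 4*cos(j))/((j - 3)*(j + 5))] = (-j*(j - 3)*(j - 4*cos(j)) - j*(j + 5)*(j - 4*cos(j)) + 2*(j - 3)*(j + 5)*(2*j*sin(j) + j - 2*cos(j)))/((j - 3)^2*(j + 5)^2)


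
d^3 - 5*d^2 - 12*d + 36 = (d - 6)*(d - 2)*(d + 3)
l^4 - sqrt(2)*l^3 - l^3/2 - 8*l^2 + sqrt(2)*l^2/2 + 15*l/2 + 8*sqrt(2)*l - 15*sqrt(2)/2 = (l - 5/2)*(l - 1)*(l + 3)*(l - sqrt(2))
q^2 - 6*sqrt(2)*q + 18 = (q - 3*sqrt(2))^2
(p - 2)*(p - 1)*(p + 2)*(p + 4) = p^4 + 3*p^3 - 8*p^2 - 12*p + 16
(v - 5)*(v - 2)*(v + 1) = v^3 - 6*v^2 + 3*v + 10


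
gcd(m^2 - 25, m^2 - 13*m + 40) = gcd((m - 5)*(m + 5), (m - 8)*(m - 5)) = m - 5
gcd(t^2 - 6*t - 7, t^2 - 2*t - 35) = t - 7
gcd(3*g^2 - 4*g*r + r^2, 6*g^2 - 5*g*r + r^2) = -3*g + r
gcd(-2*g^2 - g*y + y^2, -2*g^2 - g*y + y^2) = -2*g^2 - g*y + y^2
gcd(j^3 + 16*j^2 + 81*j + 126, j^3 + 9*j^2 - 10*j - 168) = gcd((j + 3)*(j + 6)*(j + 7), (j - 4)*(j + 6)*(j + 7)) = j^2 + 13*j + 42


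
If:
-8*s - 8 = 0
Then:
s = -1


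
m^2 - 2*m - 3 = (m - 3)*(m + 1)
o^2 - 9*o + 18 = (o - 6)*(o - 3)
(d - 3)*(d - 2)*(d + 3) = d^3 - 2*d^2 - 9*d + 18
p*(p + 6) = p^2 + 6*p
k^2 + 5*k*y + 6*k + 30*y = (k + 6)*(k + 5*y)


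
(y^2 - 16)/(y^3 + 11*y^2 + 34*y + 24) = (y - 4)/(y^2 + 7*y + 6)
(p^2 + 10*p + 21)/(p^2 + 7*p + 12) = (p + 7)/(p + 4)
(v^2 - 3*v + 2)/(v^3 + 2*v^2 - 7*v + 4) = (v - 2)/(v^2 + 3*v - 4)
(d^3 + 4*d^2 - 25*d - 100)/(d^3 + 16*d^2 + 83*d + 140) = (d - 5)/(d + 7)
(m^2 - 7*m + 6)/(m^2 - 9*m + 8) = (m - 6)/(m - 8)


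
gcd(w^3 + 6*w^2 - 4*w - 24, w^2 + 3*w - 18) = w + 6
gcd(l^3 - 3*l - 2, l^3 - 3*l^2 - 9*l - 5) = l^2 + 2*l + 1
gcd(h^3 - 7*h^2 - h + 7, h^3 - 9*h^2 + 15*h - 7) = h^2 - 8*h + 7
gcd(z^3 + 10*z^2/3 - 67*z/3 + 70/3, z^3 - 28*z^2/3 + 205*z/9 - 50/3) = z - 5/3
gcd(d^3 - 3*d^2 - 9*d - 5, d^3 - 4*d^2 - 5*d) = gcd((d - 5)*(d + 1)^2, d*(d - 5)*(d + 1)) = d^2 - 4*d - 5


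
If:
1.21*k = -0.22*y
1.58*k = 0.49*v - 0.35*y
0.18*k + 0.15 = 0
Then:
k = -0.83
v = 0.59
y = 4.58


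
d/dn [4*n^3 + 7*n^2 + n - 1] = 12*n^2 + 14*n + 1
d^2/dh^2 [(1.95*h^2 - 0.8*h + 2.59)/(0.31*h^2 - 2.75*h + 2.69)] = (3.17099*h^3 - 8.26323600000001*h^2 - 9.24513*h + 51.238938)/(0.029791*h^6 - 0.792825*h^5 + 7.808652*h^4 - 34.556225*h^3 + 67.758948*h^2 - 59.697825*h + 19.465109)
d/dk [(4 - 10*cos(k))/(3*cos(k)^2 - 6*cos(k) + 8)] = 2*(-15*cos(k)^2 + 12*cos(k) + 28)*sin(k)/(3*sin(k)^2 + 6*cos(k) - 11)^2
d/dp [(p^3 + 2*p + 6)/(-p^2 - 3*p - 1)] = (-p^4 - 6*p^3 - p^2 + 12*p + 16)/(p^4 + 6*p^3 + 11*p^2 + 6*p + 1)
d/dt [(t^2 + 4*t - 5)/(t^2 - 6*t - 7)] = 2*(-5*t^2 - 2*t - 29)/(t^4 - 12*t^3 + 22*t^2 + 84*t + 49)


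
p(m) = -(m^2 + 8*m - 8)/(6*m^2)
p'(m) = -(2*m + 8)/(6*m^2) + (m^2 + 8*m - 8)/(3*m^3)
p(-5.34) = 0.13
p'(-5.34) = 0.06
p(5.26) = -0.37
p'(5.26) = 0.03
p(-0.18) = 48.39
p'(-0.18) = 498.40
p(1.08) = -0.26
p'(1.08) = -0.97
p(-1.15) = 2.00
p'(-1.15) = 2.76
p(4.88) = -0.38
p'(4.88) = 0.03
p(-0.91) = 2.91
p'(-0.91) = 5.15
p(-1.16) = 1.97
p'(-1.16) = 2.70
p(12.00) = -0.27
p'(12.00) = 0.01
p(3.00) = -0.46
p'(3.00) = 0.05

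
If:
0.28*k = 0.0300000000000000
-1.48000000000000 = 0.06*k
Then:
No Solution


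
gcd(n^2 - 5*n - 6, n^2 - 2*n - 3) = n + 1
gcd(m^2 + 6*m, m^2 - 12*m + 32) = 1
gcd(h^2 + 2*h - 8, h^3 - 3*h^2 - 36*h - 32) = h + 4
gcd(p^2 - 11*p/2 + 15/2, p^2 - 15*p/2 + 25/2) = p - 5/2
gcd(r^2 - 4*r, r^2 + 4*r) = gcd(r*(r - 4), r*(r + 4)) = r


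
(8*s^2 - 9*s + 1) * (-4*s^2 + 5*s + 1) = -32*s^4 + 76*s^3 - 41*s^2 - 4*s + 1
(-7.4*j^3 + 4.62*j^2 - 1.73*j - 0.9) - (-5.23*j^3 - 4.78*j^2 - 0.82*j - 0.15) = -2.17*j^3 + 9.4*j^2 - 0.91*j - 0.75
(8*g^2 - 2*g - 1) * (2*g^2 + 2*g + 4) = 16*g^4 + 12*g^3 + 26*g^2 - 10*g - 4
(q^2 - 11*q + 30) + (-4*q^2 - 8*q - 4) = -3*q^2 - 19*q + 26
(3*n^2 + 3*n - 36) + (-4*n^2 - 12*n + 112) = -n^2 - 9*n + 76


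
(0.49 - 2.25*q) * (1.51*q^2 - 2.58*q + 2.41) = -3.3975*q^3 + 6.5449*q^2 - 6.6867*q + 1.1809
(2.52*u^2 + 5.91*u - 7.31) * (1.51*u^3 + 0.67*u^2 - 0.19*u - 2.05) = 3.8052*u^5 + 10.6125*u^4 - 7.5572*u^3 - 11.1866*u^2 - 10.7266*u + 14.9855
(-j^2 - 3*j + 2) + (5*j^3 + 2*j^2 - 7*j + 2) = 5*j^3 + j^2 - 10*j + 4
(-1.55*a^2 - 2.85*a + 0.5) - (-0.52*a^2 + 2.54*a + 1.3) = -1.03*a^2 - 5.39*a - 0.8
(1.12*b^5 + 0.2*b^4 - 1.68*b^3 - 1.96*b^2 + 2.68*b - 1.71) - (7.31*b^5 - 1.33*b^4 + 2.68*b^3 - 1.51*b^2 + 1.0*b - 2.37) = -6.19*b^5 + 1.53*b^4 - 4.36*b^3 - 0.45*b^2 + 1.68*b + 0.66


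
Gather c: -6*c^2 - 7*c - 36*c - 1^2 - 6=-6*c^2 - 43*c - 7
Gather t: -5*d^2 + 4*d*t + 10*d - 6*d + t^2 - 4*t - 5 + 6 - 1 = -5*d^2 + 4*d + t^2 + t*(4*d - 4)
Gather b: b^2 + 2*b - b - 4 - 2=b^2 + b - 6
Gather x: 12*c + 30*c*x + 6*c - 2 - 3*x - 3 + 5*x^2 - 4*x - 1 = 18*c + 5*x^2 + x*(30*c - 7) - 6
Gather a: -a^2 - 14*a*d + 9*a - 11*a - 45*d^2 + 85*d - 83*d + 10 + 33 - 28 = -a^2 + a*(-14*d - 2) - 45*d^2 + 2*d + 15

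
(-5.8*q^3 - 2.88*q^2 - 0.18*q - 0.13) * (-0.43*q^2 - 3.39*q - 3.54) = 2.494*q^5 + 20.9004*q^4 + 30.3726*q^3 + 10.8613*q^2 + 1.0779*q + 0.4602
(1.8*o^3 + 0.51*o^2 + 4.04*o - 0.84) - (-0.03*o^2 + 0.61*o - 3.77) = 1.8*o^3 + 0.54*o^2 + 3.43*o + 2.93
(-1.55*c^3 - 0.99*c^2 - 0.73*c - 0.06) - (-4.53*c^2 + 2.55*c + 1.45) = -1.55*c^3 + 3.54*c^2 - 3.28*c - 1.51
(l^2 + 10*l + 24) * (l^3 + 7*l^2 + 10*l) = l^5 + 17*l^4 + 104*l^3 + 268*l^2 + 240*l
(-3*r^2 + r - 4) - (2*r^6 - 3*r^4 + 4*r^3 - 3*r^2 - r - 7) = -2*r^6 + 3*r^4 - 4*r^3 + 2*r + 3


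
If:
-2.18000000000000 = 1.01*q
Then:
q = -2.16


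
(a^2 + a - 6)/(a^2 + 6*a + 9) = (a - 2)/(a + 3)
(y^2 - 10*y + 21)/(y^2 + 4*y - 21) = (y - 7)/(y + 7)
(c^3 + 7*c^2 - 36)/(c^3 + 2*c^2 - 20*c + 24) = (c + 3)/(c - 2)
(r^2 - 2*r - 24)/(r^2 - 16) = (r - 6)/(r - 4)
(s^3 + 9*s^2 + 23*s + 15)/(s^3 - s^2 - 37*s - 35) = (s + 3)/(s - 7)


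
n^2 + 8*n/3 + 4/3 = (n + 2/3)*(n + 2)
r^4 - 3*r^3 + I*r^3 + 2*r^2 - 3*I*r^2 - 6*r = r*(r - 3)*(r - I)*(r + 2*I)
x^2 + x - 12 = (x - 3)*(x + 4)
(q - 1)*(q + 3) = q^2 + 2*q - 3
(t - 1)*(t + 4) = t^2 + 3*t - 4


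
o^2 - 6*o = o*(o - 6)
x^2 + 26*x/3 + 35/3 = (x + 5/3)*(x + 7)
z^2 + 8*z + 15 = (z + 3)*(z + 5)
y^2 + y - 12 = (y - 3)*(y + 4)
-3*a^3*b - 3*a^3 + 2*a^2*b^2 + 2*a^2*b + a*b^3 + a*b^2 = (-a + b)*(3*a + b)*(a*b + a)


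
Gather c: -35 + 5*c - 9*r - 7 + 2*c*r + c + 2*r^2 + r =c*(2*r + 6) + 2*r^2 - 8*r - 42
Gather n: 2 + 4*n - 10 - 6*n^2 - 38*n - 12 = -6*n^2 - 34*n - 20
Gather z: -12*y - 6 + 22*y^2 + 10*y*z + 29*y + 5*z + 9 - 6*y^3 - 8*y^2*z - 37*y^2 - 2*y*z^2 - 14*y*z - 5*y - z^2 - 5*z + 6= -6*y^3 - 15*y^2 + 12*y + z^2*(-2*y - 1) + z*(-8*y^2 - 4*y) + 9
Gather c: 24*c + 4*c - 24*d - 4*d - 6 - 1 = 28*c - 28*d - 7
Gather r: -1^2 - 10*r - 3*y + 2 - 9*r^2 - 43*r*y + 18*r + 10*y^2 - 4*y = -9*r^2 + r*(8 - 43*y) + 10*y^2 - 7*y + 1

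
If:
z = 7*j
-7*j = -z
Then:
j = z/7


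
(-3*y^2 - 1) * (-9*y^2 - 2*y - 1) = 27*y^4 + 6*y^3 + 12*y^2 + 2*y + 1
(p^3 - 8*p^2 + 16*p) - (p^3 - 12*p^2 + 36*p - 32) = 4*p^2 - 20*p + 32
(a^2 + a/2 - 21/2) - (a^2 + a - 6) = -a/2 - 9/2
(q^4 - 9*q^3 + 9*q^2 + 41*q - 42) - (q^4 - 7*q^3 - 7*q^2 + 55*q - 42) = -2*q^3 + 16*q^2 - 14*q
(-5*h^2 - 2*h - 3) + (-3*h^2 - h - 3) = -8*h^2 - 3*h - 6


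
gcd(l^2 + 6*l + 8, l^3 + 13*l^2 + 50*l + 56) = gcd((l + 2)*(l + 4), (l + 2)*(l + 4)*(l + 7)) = l^2 + 6*l + 8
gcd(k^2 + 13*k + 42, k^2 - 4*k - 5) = 1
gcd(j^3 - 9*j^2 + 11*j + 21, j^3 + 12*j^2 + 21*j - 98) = 1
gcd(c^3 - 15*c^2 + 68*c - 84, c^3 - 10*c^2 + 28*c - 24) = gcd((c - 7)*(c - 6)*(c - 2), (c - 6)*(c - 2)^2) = c^2 - 8*c + 12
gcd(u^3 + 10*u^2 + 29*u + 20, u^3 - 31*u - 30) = u^2 + 6*u + 5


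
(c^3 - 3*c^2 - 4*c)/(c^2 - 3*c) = (c^2 - 3*c - 4)/(c - 3)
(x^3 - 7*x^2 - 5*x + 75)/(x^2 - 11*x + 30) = (x^2 - 2*x - 15)/(x - 6)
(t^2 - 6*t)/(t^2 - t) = (t - 6)/(t - 1)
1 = 1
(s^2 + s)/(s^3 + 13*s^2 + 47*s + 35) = s/(s^2 + 12*s + 35)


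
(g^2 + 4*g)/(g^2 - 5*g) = (g + 4)/(g - 5)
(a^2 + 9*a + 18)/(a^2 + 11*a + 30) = (a + 3)/(a + 5)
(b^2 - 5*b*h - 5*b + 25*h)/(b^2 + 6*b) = (b^2 - 5*b*h - 5*b + 25*h)/(b*(b + 6))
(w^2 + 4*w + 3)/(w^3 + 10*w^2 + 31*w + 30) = (w + 1)/(w^2 + 7*w + 10)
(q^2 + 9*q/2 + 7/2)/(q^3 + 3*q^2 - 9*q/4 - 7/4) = 2*(q + 1)/(2*q^2 - q - 1)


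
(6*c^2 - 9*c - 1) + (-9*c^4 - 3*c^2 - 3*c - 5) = -9*c^4 + 3*c^2 - 12*c - 6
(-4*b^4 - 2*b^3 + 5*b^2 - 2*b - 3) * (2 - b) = 4*b^5 - 6*b^4 - 9*b^3 + 12*b^2 - b - 6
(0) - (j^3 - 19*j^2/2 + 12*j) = -j^3 + 19*j^2/2 - 12*j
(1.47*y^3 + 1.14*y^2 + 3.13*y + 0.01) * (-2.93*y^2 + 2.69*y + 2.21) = -4.3071*y^5 + 0.6141*y^4 - 2.8556*y^3 + 10.9098*y^2 + 6.9442*y + 0.0221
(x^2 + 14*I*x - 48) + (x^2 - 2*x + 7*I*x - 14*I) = 2*x^2 - 2*x + 21*I*x - 48 - 14*I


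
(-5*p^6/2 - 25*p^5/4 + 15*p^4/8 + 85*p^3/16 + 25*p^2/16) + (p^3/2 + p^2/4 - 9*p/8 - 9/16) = -5*p^6/2 - 25*p^5/4 + 15*p^4/8 + 93*p^3/16 + 29*p^2/16 - 9*p/8 - 9/16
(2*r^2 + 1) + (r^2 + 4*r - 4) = 3*r^2 + 4*r - 3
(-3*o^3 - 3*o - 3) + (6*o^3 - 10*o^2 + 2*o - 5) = 3*o^3 - 10*o^2 - o - 8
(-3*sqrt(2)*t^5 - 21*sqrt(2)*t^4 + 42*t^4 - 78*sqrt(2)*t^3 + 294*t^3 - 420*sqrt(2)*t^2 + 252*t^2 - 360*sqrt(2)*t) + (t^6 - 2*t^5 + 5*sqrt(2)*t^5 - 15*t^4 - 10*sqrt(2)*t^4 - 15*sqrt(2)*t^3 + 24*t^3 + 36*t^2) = t^6 - 2*t^5 + 2*sqrt(2)*t^5 - 31*sqrt(2)*t^4 + 27*t^4 - 93*sqrt(2)*t^3 + 318*t^3 - 420*sqrt(2)*t^2 + 288*t^2 - 360*sqrt(2)*t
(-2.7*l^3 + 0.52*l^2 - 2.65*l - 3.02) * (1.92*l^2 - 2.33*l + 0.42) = -5.184*l^5 + 7.2894*l^4 - 7.4336*l^3 + 0.5945*l^2 + 5.9236*l - 1.2684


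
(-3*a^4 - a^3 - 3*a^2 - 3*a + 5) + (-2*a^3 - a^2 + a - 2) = -3*a^4 - 3*a^3 - 4*a^2 - 2*a + 3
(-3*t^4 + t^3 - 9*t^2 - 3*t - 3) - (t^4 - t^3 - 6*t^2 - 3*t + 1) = -4*t^4 + 2*t^3 - 3*t^2 - 4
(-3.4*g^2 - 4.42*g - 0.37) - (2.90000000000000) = -3.4*g^2 - 4.42*g - 3.27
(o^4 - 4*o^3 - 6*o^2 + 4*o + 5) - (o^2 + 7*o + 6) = o^4 - 4*o^3 - 7*o^2 - 3*o - 1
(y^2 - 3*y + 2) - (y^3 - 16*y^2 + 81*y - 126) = -y^3 + 17*y^2 - 84*y + 128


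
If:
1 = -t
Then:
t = -1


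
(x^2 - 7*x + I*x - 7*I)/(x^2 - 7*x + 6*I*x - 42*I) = (x + I)/(x + 6*I)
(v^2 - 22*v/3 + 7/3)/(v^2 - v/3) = (v - 7)/v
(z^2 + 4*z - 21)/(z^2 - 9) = (z + 7)/(z + 3)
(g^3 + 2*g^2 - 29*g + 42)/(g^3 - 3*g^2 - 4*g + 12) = (g + 7)/(g + 2)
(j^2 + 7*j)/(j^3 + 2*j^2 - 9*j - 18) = j*(j + 7)/(j^3 + 2*j^2 - 9*j - 18)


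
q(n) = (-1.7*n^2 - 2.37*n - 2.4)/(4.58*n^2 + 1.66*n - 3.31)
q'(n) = (-9.16*n - 1.66)*(-1.7*n^2 - 2.37*n - 2.4)/(4.58*n^2 + 1.66*n - 3.31)^2 + (-3.4*n - 2.37)/(4.58*n^2 + 1.66*n - 3.31) = (8.0326*n^2 + 33.238*n + 11.8287)/(20.9764*n^4 + 15.2056*n^3 - 27.564*n^2 - 10.9892*n + 10.9561)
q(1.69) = -0.90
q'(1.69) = 0.57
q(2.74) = -0.61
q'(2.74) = 0.13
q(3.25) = -0.56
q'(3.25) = 0.08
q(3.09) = -0.57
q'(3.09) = 0.09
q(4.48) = -0.49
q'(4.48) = 0.03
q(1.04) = -1.99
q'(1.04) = 4.85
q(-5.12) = -0.32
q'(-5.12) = 0.00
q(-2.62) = -0.33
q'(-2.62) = -0.04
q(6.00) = -0.45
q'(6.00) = 0.02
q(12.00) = -0.41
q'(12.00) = 0.00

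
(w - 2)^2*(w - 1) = w^3 - 5*w^2 + 8*w - 4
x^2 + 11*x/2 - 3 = (x - 1/2)*(x + 6)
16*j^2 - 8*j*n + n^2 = (-4*j + n)^2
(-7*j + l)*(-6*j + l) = 42*j^2 - 13*j*l + l^2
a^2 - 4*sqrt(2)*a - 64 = (a - 8*sqrt(2))*(a + 4*sqrt(2))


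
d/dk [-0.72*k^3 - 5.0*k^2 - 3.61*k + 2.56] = -2.16*k^2 - 10.0*k - 3.61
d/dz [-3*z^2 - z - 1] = -6*z - 1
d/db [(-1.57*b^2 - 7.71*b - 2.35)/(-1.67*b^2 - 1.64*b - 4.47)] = (-10.3009*b^2 + 6.1868*b + 30.6097)/(2.7889*b^4 + 5.4776*b^3 + 17.6194*b^2 + 14.6616*b + 19.9809)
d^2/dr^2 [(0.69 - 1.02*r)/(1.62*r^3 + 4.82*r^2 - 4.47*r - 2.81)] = (-16.061328*r^5 - 26.057376*r^4 + 24.038184*r^3 + 10.483812*r^2 - 153.242352*r + 71.888466)/(4.251528*r^9 + 37.948824*r^8 + 77.71626*r^7 - 119.564812*r^6 - 346.088934*r^5 + 215.164686*r^4 + 312.315867*r^3 - 54.261381*r^2 - 105.886701*r - 22.188041)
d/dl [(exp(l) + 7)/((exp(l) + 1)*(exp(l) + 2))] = (-exp(2*l) - 14*exp(l) - 19)*exp(l)/(exp(4*l) + 6*exp(3*l) + 13*exp(2*l) + 12*exp(l) + 4)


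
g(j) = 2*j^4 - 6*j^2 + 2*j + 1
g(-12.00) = 40585.00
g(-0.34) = -0.35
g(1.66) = 2.97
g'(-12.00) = -13678.00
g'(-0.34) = 5.77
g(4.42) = 655.96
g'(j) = 8*j^3 - 12*j + 2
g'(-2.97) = -171.94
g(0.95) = -0.89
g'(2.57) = 106.96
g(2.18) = 22.02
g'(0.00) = 2.00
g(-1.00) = -5.00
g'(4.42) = 639.77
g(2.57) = 53.76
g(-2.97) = 97.75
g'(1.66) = 18.67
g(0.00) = 1.00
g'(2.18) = 58.72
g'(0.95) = -2.54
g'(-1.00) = 6.00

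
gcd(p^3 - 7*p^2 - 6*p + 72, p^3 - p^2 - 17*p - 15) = p + 3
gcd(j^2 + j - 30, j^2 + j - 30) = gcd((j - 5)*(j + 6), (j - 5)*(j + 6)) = j^2 + j - 30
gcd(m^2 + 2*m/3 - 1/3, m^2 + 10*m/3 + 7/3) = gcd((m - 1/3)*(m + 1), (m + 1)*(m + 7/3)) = m + 1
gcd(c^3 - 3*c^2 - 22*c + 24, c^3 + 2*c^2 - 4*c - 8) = 1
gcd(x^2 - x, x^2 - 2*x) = x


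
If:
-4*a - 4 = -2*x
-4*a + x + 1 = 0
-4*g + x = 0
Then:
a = 3/2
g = 5/4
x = 5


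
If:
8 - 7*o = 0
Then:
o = 8/7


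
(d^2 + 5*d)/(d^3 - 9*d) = (d + 5)/(d^2 - 9)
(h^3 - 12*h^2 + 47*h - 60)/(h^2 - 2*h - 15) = (h^2 - 7*h + 12)/(h + 3)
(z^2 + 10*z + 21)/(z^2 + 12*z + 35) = (z + 3)/(z + 5)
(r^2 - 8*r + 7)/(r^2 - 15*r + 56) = (r - 1)/(r - 8)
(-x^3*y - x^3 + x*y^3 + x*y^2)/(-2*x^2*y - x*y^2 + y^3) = x*(x*y + x - y^2 - y)/(y*(2*x - y))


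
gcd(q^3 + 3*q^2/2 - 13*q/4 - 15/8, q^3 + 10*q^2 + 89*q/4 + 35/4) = q^2 + 3*q + 5/4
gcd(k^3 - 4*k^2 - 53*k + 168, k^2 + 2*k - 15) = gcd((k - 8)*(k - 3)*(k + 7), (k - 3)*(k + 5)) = k - 3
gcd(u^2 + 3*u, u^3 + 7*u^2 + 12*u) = u^2 + 3*u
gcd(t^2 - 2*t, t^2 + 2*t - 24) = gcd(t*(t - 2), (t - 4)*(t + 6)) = 1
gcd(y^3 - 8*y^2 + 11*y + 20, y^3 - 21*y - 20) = y^2 - 4*y - 5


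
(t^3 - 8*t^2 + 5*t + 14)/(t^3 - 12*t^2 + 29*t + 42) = (t - 2)/(t - 6)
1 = 1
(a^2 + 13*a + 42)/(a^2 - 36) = (a + 7)/(a - 6)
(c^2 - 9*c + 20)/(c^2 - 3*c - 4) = (c - 5)/(c + 1)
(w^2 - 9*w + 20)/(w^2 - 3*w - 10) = (w - 4)/(w + 2)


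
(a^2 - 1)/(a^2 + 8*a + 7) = (a - 1)/(a + 7)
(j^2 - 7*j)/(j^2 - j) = (j - 7)/(j - 1)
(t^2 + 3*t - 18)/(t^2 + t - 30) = (t - 3)/(t - 5)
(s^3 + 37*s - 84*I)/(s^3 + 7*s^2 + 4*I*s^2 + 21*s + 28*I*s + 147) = (s - 4*I)/(s + 7)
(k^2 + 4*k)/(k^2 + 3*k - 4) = k/(k - 1)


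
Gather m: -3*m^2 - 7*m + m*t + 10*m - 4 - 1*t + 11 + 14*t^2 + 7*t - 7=-3*m^2 + m*(t + 3) + 14*t^2 + 6*t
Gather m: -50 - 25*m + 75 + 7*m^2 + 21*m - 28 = 7*m^2 - 4*m - 3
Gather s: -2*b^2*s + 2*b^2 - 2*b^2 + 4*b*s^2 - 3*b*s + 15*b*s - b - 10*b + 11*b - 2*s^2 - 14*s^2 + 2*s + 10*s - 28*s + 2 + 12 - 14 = s^2*(4*b - 16) + s*(-2*b^2 + 12*b - 16)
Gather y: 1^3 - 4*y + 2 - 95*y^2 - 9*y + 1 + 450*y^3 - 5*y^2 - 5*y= 450*y^3 - 100*y^2 - 18*y + 4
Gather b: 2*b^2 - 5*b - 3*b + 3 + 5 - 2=2*b^2 - 8*b + 6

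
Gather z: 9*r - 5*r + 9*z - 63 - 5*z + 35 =4*r + 4*z - 28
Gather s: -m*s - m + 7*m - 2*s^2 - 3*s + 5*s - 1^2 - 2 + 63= 6*m - 2*s^2 + s*(2 - m) + 60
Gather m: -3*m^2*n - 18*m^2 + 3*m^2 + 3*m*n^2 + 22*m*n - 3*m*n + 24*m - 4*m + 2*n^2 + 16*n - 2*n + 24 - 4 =m^2*(-3*n - 15) + m*(3*n^2 + 19*n + 20) + 2*n^2 + 14*n + 20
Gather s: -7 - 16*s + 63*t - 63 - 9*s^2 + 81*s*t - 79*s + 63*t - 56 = -9*s^2 + s*(81*t - 95) + 126*t - 126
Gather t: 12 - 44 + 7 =-25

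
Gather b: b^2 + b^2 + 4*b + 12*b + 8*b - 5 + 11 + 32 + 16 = 2*b^2 + 24*b + 54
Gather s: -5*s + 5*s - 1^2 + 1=0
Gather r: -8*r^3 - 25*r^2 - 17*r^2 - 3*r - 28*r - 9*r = -8*r^3 - 42*r^2 - 40*r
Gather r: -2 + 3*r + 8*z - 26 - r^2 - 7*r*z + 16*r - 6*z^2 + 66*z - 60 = -r^2 + r*(19 - 7*z) - 6*z^2 + 74*z - 88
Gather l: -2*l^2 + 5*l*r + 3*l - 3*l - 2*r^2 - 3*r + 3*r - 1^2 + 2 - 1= -2*l^2 + 5*l*r - 2*r^2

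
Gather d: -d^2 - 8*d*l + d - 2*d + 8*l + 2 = -d^2 + d*(-8*l - 1) + 8*l + 2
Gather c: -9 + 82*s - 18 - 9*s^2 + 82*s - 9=-9*s^2 + 164*s - 36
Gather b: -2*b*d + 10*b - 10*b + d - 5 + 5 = -2*b*d + d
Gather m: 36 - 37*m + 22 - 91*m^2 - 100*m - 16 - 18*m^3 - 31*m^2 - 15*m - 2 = -18*m^3 - 122*m^2 - 152*m + 40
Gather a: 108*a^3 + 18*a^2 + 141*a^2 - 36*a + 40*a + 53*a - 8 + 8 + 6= 108*a^3 + 159*a^2 + 57*a + 6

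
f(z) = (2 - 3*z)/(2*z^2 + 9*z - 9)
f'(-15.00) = 0.02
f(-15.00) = 0.15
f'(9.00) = 0.01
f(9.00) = -0.11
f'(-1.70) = 0.12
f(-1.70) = -0.38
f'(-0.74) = 0.09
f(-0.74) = -0.29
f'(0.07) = 0.12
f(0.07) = -0.21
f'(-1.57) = 0.11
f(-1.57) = -0.37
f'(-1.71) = 0.12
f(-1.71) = -0.38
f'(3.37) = 0.03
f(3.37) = -0.18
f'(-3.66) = 0.52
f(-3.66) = -0.86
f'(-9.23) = 0.10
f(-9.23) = 0.38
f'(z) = (2 - 3*z)*(-4*z - 9)/(2*z^2 + 9*z - 9)^2 - 3/(2*z^2 + 9*z - 9) = (6*z^2 - 8*z + 9)/(4*z^4 + 36*z^3 + 45*z^2 - 162*z + 81)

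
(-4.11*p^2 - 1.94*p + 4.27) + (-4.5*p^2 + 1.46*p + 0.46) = -8.61*p^2 - 0.48*p + 4.73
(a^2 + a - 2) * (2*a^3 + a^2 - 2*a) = 2*a^5 + 3*a^4 - 5*a^3 - 4*a^2 + 4*a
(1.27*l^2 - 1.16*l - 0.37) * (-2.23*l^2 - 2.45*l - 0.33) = -2.8321*l^4 - 0.524700000000001*l^3 + 3.248*l^2 + 1.2893*l + 0.1221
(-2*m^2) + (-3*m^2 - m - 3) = -5*m^2 - m - 3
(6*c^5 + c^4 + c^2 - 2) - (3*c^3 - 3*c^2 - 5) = 6*c^5 + c^4 - 3*c^3 + 4*c^2 + 3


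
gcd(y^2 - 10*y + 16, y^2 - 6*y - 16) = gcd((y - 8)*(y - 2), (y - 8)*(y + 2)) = y - 8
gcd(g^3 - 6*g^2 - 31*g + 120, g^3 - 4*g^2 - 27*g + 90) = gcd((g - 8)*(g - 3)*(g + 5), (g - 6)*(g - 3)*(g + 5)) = g^2 + 2*g - 15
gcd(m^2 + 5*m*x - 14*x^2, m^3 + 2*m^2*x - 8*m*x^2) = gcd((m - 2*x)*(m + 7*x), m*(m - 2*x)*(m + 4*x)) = -m + 2*x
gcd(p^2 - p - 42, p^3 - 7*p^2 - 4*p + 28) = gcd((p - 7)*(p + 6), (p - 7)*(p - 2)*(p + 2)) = p - 7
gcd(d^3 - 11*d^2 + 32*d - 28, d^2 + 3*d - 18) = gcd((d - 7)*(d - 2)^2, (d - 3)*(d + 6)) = 1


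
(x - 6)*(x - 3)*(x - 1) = x^3 - 10*x^2 + 27*x - 18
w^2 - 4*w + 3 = (w - 3)*(w - 1)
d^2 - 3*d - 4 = (d - 4)*(d + 1)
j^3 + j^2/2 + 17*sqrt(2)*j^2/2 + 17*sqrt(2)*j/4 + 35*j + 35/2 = (j + 1/2)*(j + 7*sqrt(2)/2)*(j + 5*sqrt(2))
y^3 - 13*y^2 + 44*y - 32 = (y - 8)*(y - 4)*(y - 1)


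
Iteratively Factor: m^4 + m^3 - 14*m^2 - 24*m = (m + 2)*(m^3 - m^2 - 12*m) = (m - 4)*(m + 2)*(m^2 + 3*m) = m*(m - 4)*(m + 2)*(m + 3)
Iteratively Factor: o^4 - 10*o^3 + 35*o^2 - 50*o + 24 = (o - 4)*(o^3 - 6*o^2 + 11*o - 6) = (o - 4)*(o - 3)*(o^2 - 3*o + 2) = (o - 4)*(o - 3)*(o - 1)*(o - 2)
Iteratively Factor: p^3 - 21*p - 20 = (p + 1)*(p^2 - p - 20) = (p + 1)*(p + 4)*(p - 5)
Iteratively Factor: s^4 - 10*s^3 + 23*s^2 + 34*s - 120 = (s - 5)*(s^3 - 5*s^2 - 2*s + 24) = (s - 5)*(s - 4)*(s^2 - s - 6) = (s - 5)*(s - 4)*(s - 3)*(s + 2)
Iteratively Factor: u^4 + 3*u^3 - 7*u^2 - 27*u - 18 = (u + 1)*(u^3 + 2*u^2 - 9*u - 18) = (u + 1)*(u + 2)*(u^2 - 9) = (u - 3)*(u + 1)*(u + 2)*(u + 3)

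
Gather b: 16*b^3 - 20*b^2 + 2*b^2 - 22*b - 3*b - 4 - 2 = 16*b^3 - 18*b^2 - 25*b - 6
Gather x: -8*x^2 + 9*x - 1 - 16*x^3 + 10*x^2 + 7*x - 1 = -16*x^3 + 2*x^2 + 16*x - 2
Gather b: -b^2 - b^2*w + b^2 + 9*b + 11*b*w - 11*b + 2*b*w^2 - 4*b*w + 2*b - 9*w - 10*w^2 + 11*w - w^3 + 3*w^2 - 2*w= -b^2*w + b*(2*w^2 + 7*w) - w^3 - 7*w^2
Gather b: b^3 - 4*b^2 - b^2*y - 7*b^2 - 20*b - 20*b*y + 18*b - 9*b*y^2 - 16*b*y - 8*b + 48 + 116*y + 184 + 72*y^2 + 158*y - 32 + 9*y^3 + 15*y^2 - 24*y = b^3 + b^2*(-y - 11) + b*(-9*y^2 - 36*y - 10) + 9*y^3 + 87*y^2 + 250*y + 200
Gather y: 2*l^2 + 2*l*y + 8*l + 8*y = 2*l^2 + 8*l + y*(2*l + 8)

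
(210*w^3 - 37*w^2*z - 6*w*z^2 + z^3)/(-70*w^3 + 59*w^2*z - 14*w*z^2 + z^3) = (6*w + z)/(-2*w + z)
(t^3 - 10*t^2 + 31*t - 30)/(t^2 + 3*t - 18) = (t^2 - 7*t + 10)/(t + 6)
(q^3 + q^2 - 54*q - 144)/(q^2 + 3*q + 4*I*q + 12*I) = (q^2 - 2*q - 48)/(q + 4*I)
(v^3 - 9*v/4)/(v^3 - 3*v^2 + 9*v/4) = (2*v + 3)/(2*v - 3)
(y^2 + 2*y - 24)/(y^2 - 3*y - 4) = (y + 6)/(y + 1)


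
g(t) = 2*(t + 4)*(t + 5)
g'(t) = 4*t + 18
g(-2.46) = 7.82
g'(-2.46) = 8.16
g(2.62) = 100.89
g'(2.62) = 28.48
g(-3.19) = 2.93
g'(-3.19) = 5.24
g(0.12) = 42.19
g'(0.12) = 18.48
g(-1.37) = 19.09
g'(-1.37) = 12.52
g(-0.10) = 38.22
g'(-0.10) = 17.60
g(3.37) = 123.37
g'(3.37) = 31.48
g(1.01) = 60.22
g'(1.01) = 22.04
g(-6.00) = 4.00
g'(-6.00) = -6.00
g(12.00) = 544.00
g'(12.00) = 66.00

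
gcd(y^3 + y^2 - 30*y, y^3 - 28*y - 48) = 1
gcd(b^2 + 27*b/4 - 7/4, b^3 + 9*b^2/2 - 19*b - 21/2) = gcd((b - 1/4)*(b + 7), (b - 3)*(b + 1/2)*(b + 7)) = b + 7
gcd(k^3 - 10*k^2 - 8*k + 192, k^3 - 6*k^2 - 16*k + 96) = k^2 - 2*k - 24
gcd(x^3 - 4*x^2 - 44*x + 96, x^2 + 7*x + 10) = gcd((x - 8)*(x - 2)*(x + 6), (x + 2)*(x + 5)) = 1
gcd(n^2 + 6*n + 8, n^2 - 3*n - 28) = n + 4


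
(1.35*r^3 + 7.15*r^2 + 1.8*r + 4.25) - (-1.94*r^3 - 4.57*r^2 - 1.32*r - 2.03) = 3.29*r^3 + 11.72*r^2 + 3.12*r + 6.28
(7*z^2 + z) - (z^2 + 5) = 6*z^2 + z - 5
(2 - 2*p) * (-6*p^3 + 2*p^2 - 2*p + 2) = 12*p^4 - 16*p^3 + 8*p^2 - 8*p + 4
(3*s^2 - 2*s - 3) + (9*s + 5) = 3*s^2 + 7*s + 2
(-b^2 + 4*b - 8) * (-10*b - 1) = 10*b^3 - 39*b^2 + 76*b + 8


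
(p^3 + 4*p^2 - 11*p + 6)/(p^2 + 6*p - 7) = (p^2 + 5*p - 6)/(p + 7)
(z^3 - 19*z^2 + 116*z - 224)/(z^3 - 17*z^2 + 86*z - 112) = (z - 4)/(z - 2)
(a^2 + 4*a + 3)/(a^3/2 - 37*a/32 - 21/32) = 32*(a + 3)/(16*a^2 - 16*a - 21)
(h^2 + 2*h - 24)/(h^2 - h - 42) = (h - 4)/(h - 7)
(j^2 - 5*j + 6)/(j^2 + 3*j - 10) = (j - 3)/(j + 5)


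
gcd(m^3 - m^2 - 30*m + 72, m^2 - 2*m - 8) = m - 4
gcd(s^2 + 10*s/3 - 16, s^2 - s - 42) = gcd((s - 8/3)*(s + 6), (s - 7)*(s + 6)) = s + 6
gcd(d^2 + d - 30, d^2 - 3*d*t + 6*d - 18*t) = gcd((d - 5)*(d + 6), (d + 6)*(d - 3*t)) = d + 6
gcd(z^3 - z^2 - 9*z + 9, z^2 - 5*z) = 1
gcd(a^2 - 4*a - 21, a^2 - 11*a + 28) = a - 7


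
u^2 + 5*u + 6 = (u + 2)*(u + 3)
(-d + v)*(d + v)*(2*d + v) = -2*d^3 - d^2*v + 2*d*v^2 + v^3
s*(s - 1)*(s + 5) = s^3 + 4*s^2 - 5*s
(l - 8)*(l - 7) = l^2 - 15*l + 56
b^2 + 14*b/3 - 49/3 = (b - 7/3)*(b + 7)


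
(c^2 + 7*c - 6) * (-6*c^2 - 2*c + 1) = -6*c^4 - 44*c^3 + 23*c^2 + 19*c - 6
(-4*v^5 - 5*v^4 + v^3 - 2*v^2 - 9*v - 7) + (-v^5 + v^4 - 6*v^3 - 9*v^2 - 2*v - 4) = -5*v^5 - 4*v^4 - 5*v^3 - 11*v^2 - 11*v - 11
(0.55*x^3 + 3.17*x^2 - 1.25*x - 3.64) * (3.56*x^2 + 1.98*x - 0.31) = 1.958*x^5 + 12.3742*x^4 + 1.6561*x^3 - 16.4161*x^2 - 6.8197*x + 1.1284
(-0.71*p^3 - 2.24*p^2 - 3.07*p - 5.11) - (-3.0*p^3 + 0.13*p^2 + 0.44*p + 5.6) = 2.29*p^3 - 2.37*p^2 - 3.51*p - 10.71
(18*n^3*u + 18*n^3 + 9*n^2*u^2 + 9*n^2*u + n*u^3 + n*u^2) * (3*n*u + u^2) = 54*n^4*u^2 + 54*n^4*u + 45*n^3*u^3 + 45*n^3*u^2 + 12*n^2*u^4 + 12*n^2*u^3 + n*u^5 + n*u^4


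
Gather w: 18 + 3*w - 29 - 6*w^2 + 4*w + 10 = -6*w^2 + 7*w - 1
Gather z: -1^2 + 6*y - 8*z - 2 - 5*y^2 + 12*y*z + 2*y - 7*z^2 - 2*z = -5*y^2 + 8*y - 7*z^2 + z*(12*y - 10) - 3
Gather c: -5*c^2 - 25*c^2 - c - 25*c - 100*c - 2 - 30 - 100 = -30*c^2 - 126*c - 132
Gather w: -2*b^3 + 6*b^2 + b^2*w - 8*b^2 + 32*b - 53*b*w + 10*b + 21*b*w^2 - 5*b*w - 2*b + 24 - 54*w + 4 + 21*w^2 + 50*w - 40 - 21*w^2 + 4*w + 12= -2*b^3 - 2*b^2 + 21*b*w^2 + 40*b + w*(b^2 - 58*b)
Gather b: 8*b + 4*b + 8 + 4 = 12*b + 12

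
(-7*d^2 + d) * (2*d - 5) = -14*d^3 + 37*d^2 - 5*d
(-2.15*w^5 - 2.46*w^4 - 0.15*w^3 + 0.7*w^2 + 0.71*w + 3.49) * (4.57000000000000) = -9.8255*w^5 - 11.2422*w^4 - 0.6855*w^3 + 3.199*w^2 + 3.2447*w + 15.9493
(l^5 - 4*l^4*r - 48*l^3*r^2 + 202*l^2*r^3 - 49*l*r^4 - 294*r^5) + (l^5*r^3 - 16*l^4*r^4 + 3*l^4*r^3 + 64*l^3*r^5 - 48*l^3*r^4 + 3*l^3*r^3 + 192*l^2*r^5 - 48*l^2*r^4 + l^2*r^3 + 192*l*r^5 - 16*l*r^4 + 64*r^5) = l^5*r^3 + l^5 - 16*l^4*r^4 + 3*l^4*r^3 - 4*l^4*r + 64*l^3*r^5 - 48*l^3*r^4 + 3*l^3*r^3 - 48*l^3*r^2 + 192*l^2*r^5 - 48*l^2*r^4 + 203*l^2*r^3 + 192*l*r^5 - 65*l*r^4 - 230*r^5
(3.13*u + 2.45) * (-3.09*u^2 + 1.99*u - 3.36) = -9.6717*u^3 - 1.3418*u^2 - 5.6413*u - 8.232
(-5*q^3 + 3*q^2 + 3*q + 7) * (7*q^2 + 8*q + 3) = -35*q^5 - 19*q^4 + 30*q^3 + 82*q^2 + 65*q + 21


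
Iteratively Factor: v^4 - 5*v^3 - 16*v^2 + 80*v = (v - 5)*(v^3 - 16*v) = v*(v - 5)*(v^2 - 16) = v*(v - 5)*(v + 4)*(v - 4)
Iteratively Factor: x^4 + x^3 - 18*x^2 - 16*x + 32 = (x - 4)*(x^3 + 5*x^2 + 2*x - 8) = (x - 4)*(x + 4)*(x^2 + x - 2) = (x - 4)*(x + 2)*(x + 4)*(x - 1)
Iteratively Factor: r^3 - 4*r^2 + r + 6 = (r - 3)*(r^2 - r - 2) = (r - 3)*(r - 2)*(r + 1)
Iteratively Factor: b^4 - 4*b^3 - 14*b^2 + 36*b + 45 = (b - 3)*(b^3 - b^2 - 17*b - 15) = (b - 3)*(b + 3)*(b^2 - 4*b - 5) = (b - 3)*(b + 1)*(b + 3)*(b - 5)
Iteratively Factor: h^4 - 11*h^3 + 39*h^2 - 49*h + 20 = (h - 5)*(h^3 - 6*h^2 + 9*h - 4) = (h - 5)*(h - 1)*(h^2 - 5*h + 4) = (h - 5)*(h - 4)*(h - 1)*(h - 1)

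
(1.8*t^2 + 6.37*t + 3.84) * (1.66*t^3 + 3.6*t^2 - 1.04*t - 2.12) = 2.988*t^5 + 17.0542*t^4 + 27.4344*t^3 + 3.3832*t^2 - 17.498*t - 8.1408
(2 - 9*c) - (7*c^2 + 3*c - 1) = -7*c^2 - 12*c + 3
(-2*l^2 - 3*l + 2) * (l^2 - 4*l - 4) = -2*l^4 + 5*l^3 + 22*l^2 + 4*l - 8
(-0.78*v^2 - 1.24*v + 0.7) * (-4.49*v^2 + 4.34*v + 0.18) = 3.5022*v^4 + 2.1824*v^3 - 8.665*v^2 + 2.8148*v + 0.126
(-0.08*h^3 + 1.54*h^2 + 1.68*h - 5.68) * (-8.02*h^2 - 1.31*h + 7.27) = 0.6416*h^5 - 12.246*h^4 - 16.0726*h^3 + 54.5486*h^2 + 19.6544*h - 41.2936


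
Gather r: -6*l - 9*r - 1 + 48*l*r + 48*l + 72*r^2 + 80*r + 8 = 42*l + 72*r^2 + r*(48*l + 71) + 7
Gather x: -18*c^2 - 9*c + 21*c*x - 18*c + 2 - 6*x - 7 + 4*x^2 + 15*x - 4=-18*c^2 - 27*c + 4*x^2 + x*(21*c + 9) - 9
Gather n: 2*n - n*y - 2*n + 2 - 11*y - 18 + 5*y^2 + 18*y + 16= -n*y + 5*y^2 + 7*y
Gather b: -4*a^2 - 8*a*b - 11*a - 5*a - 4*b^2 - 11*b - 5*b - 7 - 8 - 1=-4*a^2 - 16*a - 4*b^2 + b*(-8*a - 16) - 16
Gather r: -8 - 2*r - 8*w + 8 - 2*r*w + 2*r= -2*r*w - 8*w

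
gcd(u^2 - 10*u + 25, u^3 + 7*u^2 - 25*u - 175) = u - 5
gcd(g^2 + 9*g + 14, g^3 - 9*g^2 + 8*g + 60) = g + 2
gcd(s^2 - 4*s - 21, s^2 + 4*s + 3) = s + 3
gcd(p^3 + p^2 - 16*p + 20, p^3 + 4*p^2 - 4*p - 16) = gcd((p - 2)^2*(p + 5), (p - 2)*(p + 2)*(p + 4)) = p - 2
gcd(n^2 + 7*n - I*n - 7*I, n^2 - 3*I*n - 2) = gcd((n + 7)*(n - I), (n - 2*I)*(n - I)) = n - I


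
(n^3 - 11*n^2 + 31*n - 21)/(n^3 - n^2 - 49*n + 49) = (n - 3)/(n + 7)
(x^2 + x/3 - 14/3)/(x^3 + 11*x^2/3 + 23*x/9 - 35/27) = 9*(x - 2)/(9*x^2 + 12*x - 5)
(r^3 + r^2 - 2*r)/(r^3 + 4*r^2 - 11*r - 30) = r*(r - 1)/(r^2 + 2*r - 15)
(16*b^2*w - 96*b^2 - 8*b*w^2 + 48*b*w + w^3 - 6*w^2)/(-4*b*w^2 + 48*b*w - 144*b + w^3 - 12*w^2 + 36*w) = (-4*b + w)/(w - 6)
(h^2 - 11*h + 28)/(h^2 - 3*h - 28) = (h - 4)/(h + 4)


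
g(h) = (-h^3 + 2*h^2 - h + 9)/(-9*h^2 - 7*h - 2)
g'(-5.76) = 0.09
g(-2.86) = -0.93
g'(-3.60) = 0.02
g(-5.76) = -1.05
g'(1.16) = 0.52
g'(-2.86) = -0.08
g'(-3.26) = -0.02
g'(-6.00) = 0.09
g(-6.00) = -1.07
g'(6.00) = 0.11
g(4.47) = 0.21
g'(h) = (18*h + 7)*(-h^3 + 2*h^2 - h + 9)/(-9*h^2 - 7*h - 2)^2 + (-3*h^2 + 4*h - 1)/(-9*h^2 - 7*h - 2)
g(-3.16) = -0.91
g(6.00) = 0.38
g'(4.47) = 0.12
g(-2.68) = -0.95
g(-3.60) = -0.91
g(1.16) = -0.40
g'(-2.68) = -0.12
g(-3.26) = -0.91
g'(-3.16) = -0.03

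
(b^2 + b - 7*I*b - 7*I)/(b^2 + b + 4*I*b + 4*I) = (b - 7*I)/(b + 4*I)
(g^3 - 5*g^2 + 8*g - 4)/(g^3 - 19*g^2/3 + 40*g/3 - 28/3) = 3*(g - 1)/(3*g - 7)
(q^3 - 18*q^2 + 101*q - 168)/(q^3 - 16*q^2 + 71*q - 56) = (q - 3)/(q - 1)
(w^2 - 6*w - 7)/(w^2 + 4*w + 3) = (w - 7)/(w + 3)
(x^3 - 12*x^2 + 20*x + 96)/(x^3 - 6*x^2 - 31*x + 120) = (x^2 - 4*x - 12)/(x^2 + 2*x - 15)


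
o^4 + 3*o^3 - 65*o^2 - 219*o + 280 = (o - 8)*(o - 1)*(o + 5)*(o + 7)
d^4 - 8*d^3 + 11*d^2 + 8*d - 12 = (d - 6)*(d - 2)*(d - 1)*(d + 1)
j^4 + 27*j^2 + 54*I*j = j*(j - 6*I)*(j + 3*I)^2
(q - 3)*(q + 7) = q^2 + 4*q - 21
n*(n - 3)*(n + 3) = n^3 - 9*n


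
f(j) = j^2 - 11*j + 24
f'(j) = 2*j - 11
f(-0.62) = 31.20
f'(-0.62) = -12.24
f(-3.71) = 78.57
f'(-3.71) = -18.42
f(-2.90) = 64.31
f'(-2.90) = -16.80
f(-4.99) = 103.79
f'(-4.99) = -20.98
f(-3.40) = 72.96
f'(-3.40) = -17.80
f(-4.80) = 99.84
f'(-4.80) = -20.60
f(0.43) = 19.45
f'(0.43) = -10.14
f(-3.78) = 79.87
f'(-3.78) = -18.56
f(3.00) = 0.00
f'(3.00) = -5.00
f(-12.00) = 300.00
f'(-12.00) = -35.00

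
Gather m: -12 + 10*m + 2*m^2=2*m^2 + 10*m - 12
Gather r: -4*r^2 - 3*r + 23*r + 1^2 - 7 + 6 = -4*r^2 + 20*r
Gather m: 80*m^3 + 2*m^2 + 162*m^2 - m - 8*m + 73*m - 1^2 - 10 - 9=80*m^3 + 164*m^2 + 64*m - 20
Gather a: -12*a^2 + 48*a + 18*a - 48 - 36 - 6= -12*a^2 + 66*a - 90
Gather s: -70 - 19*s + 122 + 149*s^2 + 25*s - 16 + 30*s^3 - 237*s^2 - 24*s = 30*s^3 - 88*s^2 - 18*s + 36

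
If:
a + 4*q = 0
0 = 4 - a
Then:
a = 4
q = -1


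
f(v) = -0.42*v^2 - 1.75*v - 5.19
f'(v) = -0.84*v - 1.75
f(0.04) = -5.26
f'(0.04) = -1.78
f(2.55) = -12.38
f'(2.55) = -3.89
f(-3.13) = -3.83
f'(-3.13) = 0.88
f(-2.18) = -3.37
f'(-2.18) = 0.08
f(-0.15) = -4.94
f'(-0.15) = -1.62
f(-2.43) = -3.42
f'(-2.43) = 0.29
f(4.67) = -22.52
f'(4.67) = -5.67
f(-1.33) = -3.61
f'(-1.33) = -0.63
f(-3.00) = -3.72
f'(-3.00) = 0.77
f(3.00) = -14.22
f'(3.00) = -4.27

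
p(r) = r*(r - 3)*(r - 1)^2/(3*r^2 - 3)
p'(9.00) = 4.36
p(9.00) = 14.40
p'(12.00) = 6.35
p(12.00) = 30.46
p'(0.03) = 0.87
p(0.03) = 0.03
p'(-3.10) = -3.13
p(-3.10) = 12.31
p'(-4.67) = -4.58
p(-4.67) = 18.45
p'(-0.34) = 4.23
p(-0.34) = -0.77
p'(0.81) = -0.31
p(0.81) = 0.06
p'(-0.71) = 29.57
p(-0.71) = -5.18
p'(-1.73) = 2.18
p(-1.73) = 10.20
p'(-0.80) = 64.47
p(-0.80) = -9.12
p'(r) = -6*r^2*(r - 3)*(r - 1)^2/(3*r^2 - 3)^2 + r*(r - 3)*(2*r - 2)/(3*r^2 - 3) + r*(r - 1)^2/(3*r^2 - 3) + (r - 3)*(r - 1)^2/(3*r^2 - 3) = (2*r^3 - r^2 - 8*r + 3)/(3*(r^2 + 2*r + 1))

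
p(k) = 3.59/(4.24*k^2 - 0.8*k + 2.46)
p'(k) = 3.59*(0.8 - 8.48*k)/(4.24*k^2 - 0.8*k + 2.46)^2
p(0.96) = 0.64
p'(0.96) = -0.84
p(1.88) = 0.23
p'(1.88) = -0.21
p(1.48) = 0.34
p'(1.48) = -0.38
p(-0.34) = 1.11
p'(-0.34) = 1.27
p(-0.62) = 0.78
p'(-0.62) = 1.03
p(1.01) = 0.60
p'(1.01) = -0.78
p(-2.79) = 0.10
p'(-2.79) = 0.06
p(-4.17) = 0.05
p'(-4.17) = 0.02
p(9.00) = 0.01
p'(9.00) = -0.00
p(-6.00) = 0.02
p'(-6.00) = 0.01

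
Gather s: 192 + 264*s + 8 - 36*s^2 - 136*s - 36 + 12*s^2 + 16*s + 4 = -24*s^2 + 144*s + 168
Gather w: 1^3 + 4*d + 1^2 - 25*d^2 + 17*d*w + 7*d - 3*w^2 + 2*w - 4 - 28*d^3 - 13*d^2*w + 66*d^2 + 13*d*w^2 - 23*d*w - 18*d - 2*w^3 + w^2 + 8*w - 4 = -28*d^3 + 41*d^2 - 7*d - 2*w^3 + w^2*(13*d - 2) + w*(-13*d^2 - 6*d + 10) - 6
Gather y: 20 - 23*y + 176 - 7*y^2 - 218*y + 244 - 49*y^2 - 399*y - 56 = -56*y^2 - 640*y + 384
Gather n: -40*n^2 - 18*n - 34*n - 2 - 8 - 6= -40*n^2 - 52*n - 16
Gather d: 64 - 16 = 48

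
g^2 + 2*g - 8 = (g - 2)*(g + 4)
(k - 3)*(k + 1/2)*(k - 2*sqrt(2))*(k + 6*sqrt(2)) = k^4 - 5*k^3/2 + 4*sqrt(2)*k^3 - 51*k^2/2 - 10*sqrt(2)*k^2 - 6*sqrt(2)*k + 60*k + 36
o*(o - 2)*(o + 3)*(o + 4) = o^4 + 5*o^3 - 2*o^2 - 24*o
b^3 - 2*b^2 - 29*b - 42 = (b - 7)*(b + 2)*(b + 3)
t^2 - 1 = (t - 1)*(t + 1)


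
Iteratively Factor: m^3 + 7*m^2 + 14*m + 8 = (m + 2)*(m^2 + 5*m + 4) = (m + 2)*(m + 4)*(m + 1)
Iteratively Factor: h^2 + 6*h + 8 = (h + 2)*(h + 4)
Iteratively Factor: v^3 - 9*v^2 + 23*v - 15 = (v - 1)*(v^2 - 8*v + 15) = (v - 3)*(v - 1)*(v - 5)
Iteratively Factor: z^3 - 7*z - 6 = (z + 2)*(z^2 - 2*z - 3) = (z + 1)*(z + 2)*(z - 3)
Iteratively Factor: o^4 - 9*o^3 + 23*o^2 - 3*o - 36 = (o + 1)*(o^3 - 10*o^2 + 33*o - 36) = (o - 3)*(o + 1)*(o^2 - 7*o + 12) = (o - 3)^2*(o + 1)*(o - 4)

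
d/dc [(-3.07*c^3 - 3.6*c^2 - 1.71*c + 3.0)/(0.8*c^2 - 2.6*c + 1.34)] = (-2.456*c^4 + 15.964*c^3 - 1.6134*c^2 - 14.448*c + 5.5086)/(0.64*c^4 - 4.16*c^3 + 8.904*c^2 - 6.968*c + 1.7956)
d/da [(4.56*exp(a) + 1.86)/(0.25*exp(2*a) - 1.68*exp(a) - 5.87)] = (-(0.5*exp(a) - 1.68)*(4.56*exp(a) + 1.86) + 1.14*exp(2*a) - 7.6608*exp(a) - 26.7672)*exp(a)/(-0.25*exp(2*a) + 1.68*exp(a) + 5.87)^2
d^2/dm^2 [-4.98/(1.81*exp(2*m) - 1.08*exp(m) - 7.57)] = (4.98*(3.62*exp(m) - 1.08)*(7.24*exp(m) - 2.16)*exp(m) + (36.0552*exp(m) - 5.3784)*(-1.81*exp(2*m) + 1.08*exp(m) + 7.57))*exp(m)/(-1.81*exp(2*m) + 1.08*exp(m) + 7.57)^3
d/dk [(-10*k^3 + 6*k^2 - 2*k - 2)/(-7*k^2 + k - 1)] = 2*(35*k^4 - 10*k^3 + 11*k^2 - 20*k + 2)/(49*k^4 - 14*k^3 + 15*k^2 - 2*k + 1)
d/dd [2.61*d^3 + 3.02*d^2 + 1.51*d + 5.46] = 7.83*d^2 + 6.04*d + 1.51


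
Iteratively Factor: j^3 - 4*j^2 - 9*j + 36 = (j + 3)*(j^2 - 7*j + 12) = (j - 3)*(j + 3)*(j - 4)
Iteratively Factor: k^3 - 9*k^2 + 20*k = (k - 4)*(k^2 - 5*k) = (k - 5)*(k - 4)*(k)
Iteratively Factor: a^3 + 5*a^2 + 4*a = (a + 4)*(a^2 + a) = a*(a + 4)*(a + 1)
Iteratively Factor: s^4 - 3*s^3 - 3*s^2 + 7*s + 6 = (s - 2)*(s^3 - s^2 - 5*s - 3) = (s - 2)*(s + 1)*(s^2 - 2*s - 3) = (s - 2)*(s + 1)^2*(s - 3)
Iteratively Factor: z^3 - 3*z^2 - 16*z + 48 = (z - 3)*(z^2 - 16) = (z - 4)*(z - 3)*(z + 4)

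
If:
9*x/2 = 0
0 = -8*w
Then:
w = 0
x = 0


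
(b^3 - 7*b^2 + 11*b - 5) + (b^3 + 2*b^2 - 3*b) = 2*b^3 - 5*b^2 + 8*b - 5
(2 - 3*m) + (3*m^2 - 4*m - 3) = 3*m^2 - 7*m - 1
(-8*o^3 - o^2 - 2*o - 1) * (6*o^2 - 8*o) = -48*o^5 + 58*o^4 - 4*o^3 + 10*o^2 + 8*o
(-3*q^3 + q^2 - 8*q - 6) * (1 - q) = 3*q^4 - 4*q^3 + 9*q^2 - 2*q - 6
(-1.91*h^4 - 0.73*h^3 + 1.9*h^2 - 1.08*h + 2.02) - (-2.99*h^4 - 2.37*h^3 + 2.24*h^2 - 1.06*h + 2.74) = 1.08*h^4 + 1.64*h^3 - 0.34*h^2 - 0.02*h - 0.72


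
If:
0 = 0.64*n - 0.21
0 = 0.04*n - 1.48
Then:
No Solution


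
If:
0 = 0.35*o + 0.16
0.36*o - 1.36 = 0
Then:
No Solution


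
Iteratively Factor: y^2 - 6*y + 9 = (y - 3)*(y - 3)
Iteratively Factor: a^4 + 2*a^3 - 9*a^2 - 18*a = (a + 3)*(a^3 - a^2 - 6*a) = (a - 3)*(a + 3)*(a^2 + 2*a) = a*(a - 3)*(a + 3)*(a + 2)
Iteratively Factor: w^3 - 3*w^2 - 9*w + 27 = (w - 3)*(w^2 - 9) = (w - 3)*(w + 3)*(w - 3)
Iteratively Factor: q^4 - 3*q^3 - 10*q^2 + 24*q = (q - 4)*(q^3 + q^2 - 6*q) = q*(q - 4)*(q^2 + q - 6) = q*(q - 4)*(q - 2)*(q + 3)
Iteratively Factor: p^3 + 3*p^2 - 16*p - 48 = (p + 4)*(p^2 - p - 12) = (p + 3)*(p + 4)*(p - 4)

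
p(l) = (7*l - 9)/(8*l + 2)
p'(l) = -8*(7*l - 9)/(8*l + 2)^2 + 7/(8*l + 2)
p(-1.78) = 1.75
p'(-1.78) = 0.57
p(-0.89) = 2.97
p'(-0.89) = 3.28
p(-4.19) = 1.22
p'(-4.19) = 0.09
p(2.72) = 0.42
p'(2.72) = 0.15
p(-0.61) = 4.61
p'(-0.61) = 10.37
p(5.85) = 0.65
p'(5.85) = 0.04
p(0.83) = -0.37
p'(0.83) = 1.15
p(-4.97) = 1.16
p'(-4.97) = 0.06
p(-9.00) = 1.03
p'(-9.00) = 0.02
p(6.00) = 0.66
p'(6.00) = 0.03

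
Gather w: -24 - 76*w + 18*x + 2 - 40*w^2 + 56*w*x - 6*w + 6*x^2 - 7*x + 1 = -40*w^2 + w*(56*x - 82) + 6*x^2 + 11*x - 21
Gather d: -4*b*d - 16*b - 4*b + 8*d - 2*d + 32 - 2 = -20*b + d*(6 - 4*b) + 30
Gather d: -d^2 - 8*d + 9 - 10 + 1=-d^2 - 8*d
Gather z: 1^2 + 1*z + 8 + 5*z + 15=6*z + 24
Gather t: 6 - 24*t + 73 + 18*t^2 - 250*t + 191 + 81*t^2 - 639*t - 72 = 99*t^2 - 913*t + 198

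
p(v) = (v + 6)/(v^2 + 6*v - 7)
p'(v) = (-2*v - 6)*(v + 6)/(v^2 + 6*v - 7)^2 + 1/(v^2 + 6*v - 7)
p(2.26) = 0.71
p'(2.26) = -0.55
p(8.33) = 0.13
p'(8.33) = -0.02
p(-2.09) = -0.26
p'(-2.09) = -0.10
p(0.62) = -2.29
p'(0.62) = -6.06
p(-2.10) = -0.26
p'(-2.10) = -0.10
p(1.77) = 1.15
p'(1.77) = -1.48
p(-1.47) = -0.33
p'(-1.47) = -0.15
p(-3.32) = -0.17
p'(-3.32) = -0.06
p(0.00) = -0.86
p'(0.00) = -0.88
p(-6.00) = 0.00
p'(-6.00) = -0.14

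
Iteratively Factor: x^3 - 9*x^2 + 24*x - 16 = (x - 1)*(x^2 - 8*x + 16) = (x - 4)*(x - 1)*(x - 4)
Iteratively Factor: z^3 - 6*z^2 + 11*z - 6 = (z - 1)*(z^2 - 5*z + 6) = (z - 2)*(z - 1)*(z - 3)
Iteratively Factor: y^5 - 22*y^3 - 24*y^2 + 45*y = (y - 1)*(y^4 + y^3 - 21*y^2 - 45*y) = (y - 1)*(y + 3)*(y^3 - 2*y^2 - 15*y) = (y - 5)*(y - 1)*(y + 3)*(y^2 + 3*y) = (y - 5)*(y - 1)*(y + 3)^2*(y)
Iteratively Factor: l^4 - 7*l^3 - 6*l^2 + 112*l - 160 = (l - 2)*(l^3 - 5*l^2 - 16*l + 80) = (l - 4)*(l - 2)*(l^2 - l - 20) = (l - 4)*(l - 2)*(l + 4)*(l - 5)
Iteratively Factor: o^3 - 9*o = (o + 3)*(o^2 - 3*o) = o*(o + 3)*(o - 3)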